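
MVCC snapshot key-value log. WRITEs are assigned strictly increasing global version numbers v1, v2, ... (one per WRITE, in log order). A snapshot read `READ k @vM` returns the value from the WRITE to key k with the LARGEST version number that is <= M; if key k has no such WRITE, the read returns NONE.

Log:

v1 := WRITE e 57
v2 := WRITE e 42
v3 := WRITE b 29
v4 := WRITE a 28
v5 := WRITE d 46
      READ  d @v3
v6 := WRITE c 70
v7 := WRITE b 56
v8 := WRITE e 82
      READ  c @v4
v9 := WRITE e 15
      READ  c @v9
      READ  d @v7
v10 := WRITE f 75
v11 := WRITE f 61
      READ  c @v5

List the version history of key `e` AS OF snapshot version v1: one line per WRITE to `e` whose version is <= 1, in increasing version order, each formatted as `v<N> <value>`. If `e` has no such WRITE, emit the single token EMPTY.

Answer: v1 57

Derivation:
Scan writes for key=e with version <= 1:
  v1 WRITE e 57 -> keep
  v2 WRITE e 42 -> drop (> snap)
  v3 WRITE b 29 -> skip
  v4 WRITE a 28 -> skip
  v5 WRITE d 46 -> skip
  v6 WRITE c 70 -> skip
  v7 WRITE b 56 -> skip
  v8 WRITE e 82 -> drop (> snap)
  v9 WRITE e 15 -> drop (> snap)
  v10 WRITE f 75 -> skip
  v11 WRITE f 61 -> skip
Collected: [(1, 57)]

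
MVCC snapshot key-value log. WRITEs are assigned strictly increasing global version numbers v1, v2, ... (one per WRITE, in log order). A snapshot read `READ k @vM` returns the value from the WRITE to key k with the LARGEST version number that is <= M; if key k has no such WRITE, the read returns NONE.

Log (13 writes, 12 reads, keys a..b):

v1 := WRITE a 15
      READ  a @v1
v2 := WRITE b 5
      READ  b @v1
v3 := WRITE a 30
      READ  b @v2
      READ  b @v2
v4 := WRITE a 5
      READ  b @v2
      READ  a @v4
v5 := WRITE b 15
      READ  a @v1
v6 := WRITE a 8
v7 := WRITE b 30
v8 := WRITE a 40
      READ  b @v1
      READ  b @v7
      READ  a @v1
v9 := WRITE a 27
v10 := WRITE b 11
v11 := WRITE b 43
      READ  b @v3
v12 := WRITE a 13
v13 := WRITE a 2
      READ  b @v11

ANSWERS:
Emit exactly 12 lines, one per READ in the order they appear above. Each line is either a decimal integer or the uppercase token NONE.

Answer: 15
NONE
5
5
5
5
15
NONE
30
15
5
43

Derivation:
v1: WRITE a=15  (a history now [(1, 15)])
READ a @v1: history=[(1, 15)] -> pick v1 -> 15
v2: WRITE b=5  (b history now [(2, 5)])
READ b @v1: history=[(2, 5)] -> no version <= 1 -> NONE
v3: WRITE a=30  (a history now [(1, 15), (3, 30)])
READ b @v2: history=[(2, 5)] -> pick v2 -> 5
READ b @v2: history=[(2, 5)] -> pick v2 -> 5
v4: WRITE a=5  (a history now [(1, 15), (3, 30), (4, 5)])
READ b @v2: history=[(2, 5)] -> pick v2 -> 5
READ a @v4: history=[(1, 15), (3, 30), (4, 5)] -> pick v4 -> 5
v5: WRITE b=15  (b history now [(2, 5), (5, 15)])
READ a @v1: history=[(1, 15), (3, 30), (4, 5)] -> pick v1 -> 15
v6: WRITE a=8  (a history now [(1, 15), (3, 30), (4, 5), (6, 8)])
v7: WRITE b=30  (b history now [(2, 5), (5, 15), (7, 30)])
v8: WRITE a=40  (a history now [(1, 15), (3, 30), (4, 5), (6, 8), (8, 40)])
READ b @v1: history=[(2, 5), (5, 15), (7, 30)] -> no version <= 1 -> NONE
READ b @v7: history=[(2, 5), (5, 15), (7, 30)] -> pick v7 -> 30
READ a @v1: history=[(1, 15), (3, 30), (4, 5), (6, 8), (8, 40)] -> pick v1 -> 15
v9: WRITE a=27  (a history now [(1, 15), (3, 30), (4, 5), (6, 8), (8, 40), (9, 27)])
v10: WRITE b=11  (b history now [(2, 5), (5, 15), (7, 30), (10, 11)])
v11: WRITE b=43  (b history now [(2, 5), (5, 15), (7, 30), (10, 11), (11, 43)])
READ b @v3: history=[(2, 5), (5, 15), (7, 30), (10, 11), (11, 43)] -> pick v2 -> 5
v12: WRITE a=13  (a history now [(1, 15), (3, 30), (4, 5), (6, 8), (8, 40), (9, 27), (12, 13)])
v13: WRITE a=2  (a history now [(1, 15), (3, 30), (4, 5), (6, 8), (8, 40), (9, 27), (12, 13), (13, 2)])
READ b @v11: history=[(2, 5), (5, 15), (7, 30), (10, 11), (11, 43)] -> pick v11 -> 43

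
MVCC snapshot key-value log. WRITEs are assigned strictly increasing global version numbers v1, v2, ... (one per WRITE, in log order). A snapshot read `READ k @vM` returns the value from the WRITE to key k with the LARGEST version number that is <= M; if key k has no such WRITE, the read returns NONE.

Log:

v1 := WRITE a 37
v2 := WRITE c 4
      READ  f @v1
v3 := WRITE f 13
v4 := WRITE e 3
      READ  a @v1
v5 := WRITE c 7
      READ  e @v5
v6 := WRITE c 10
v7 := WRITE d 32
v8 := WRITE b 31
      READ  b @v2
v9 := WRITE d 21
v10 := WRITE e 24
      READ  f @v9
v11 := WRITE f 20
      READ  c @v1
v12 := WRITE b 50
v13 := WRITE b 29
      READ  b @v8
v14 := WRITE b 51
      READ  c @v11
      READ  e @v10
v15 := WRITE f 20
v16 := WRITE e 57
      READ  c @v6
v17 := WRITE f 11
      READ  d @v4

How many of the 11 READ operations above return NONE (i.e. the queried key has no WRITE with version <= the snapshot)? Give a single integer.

v1: WRITE a=37  (a history now [(1, 37)])
v2: WRITE c=4  (c history now [(2, 4)])
READ f @v1: history=[] -> no version <= 1 -> NONE
v3: WRITE f=13  (f history now [(3, 13)])
v4: WRITE e=3  (e history now [(4, 3)])
READ a @v1: history=[(1, 37)] -> pick v1 -> 37
v5: WRITE c=7  (c history now [(2, 4), (5, 7)])
READ e @v5: history=[(4, 3)] -> pick v4 -> 3
v6: WRITE c=10  (c history now [(2, 4), (5, 7), (6, 10)])
v7: WRITE d=32  (d history now [(7, 32)])
v8: WRITE b=31  (b history now [(8, 31)])
READ b @v2: history=[(8, 31)] -> no version <= 2 -> NONE
v9: WRITE d=21  (d history now [(7, 32), (9, 21)])
v10: WRITE e=24  (e history now [(4, 3), (10, 24)])
READ f @v9: history=[(3, 13)] -> pick v3 -> 13
v11: WRITE f=20  (f history now [(3, 13), (11, 20)])
READ c @v1: history=[(2, 4), (5, 7), (6, 10)] -> no version <= 1 -> NONE
v12: WRITE b=50  (b history now [(8, 31), (12, 50)])
v13: WRITE b=29  (b history now [(8, 31), (12, 50), (13, 29)])
READ b @v8: history=[(8, 31), (12, 50), (13, 29)] -> pick v8 -> 31
v14: WRITE b=51  (b history now [(8, 31), (12, 50), (13, 29), (14, 51)])
READ c @v11: history=[(2, 4), (5, 7), (6, 10)] -> pick v6 -> 10
READ e @v10: history=[(4, 3), (10, 24)] -> pick v10 -> 24
v15: WRITE f=20  (f history now [(3, 13), (11, 20), (15, 20)])
v16: WRITE e=57  (e history now [(4, 3), (10, 24), (16, 57)])
READ c @v6: history=[(2, 4), (5, 7), (6, 10)] -> pick v6 -> 10
v17: WRITE f=11  (f history now [(3, 13), (11, 20), (15, 20), (17, 11)])
READ d @v4: history=[(7, 32), (9, 21)] -> no version <= 4 -> NONE
Read results in order: ['NONE', '37', '3', 'NONE', '13', 'NONE', '31', '10', '24', '10', 'NONE']
NONE count = 4

Answer: 4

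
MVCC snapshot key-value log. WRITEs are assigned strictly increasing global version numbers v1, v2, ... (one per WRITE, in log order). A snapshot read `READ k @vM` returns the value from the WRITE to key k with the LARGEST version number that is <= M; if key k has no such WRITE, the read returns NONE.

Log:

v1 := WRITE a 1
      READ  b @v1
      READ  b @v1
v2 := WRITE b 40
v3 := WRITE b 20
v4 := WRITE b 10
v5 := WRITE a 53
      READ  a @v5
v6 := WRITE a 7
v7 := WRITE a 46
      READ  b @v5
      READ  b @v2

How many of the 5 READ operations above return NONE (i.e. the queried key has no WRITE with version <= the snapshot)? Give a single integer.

Answer: 2

Derivation:
v1: WRITE a=1  (a history now [(1, 1)])
READ b @v1: history=[] -> no version <= 1 -> NONE
READ b @v1: history=[] -> no version <= 1 -> NONE
v2: WRITE b=40  (b history now [(2, 40)])
v3: WRITE b=20  (b history now [(2, 40), (3, 20)])
v4: WRITE b=10  (b history now [(2, 40), (3, 20), (4, 10)])
v5: WRITE a=53  (a history now [(1, 1), (5, 53)])
READ a @v5: history=[(1, 1), (5, 53)] -> pick v5 -> 53
v6: WRITE a=7  (a history now [(1, 1), (5, 53), (6, 7)])
v7: WRITE a=46  (a history now [(1, 1), (5, 53), (6, 7), (7, 46)])
READ b @v5: history=[(2, 40), (3, 20), (4, 10)] -> pick v4 -> 10
READ b @v2: history=[(2, 40), (3, 20), (4, 10)] -> pick v2 -> 40
Read results in order: ['NONE', 'NONE', '53', '10', '40']
NONE count = 2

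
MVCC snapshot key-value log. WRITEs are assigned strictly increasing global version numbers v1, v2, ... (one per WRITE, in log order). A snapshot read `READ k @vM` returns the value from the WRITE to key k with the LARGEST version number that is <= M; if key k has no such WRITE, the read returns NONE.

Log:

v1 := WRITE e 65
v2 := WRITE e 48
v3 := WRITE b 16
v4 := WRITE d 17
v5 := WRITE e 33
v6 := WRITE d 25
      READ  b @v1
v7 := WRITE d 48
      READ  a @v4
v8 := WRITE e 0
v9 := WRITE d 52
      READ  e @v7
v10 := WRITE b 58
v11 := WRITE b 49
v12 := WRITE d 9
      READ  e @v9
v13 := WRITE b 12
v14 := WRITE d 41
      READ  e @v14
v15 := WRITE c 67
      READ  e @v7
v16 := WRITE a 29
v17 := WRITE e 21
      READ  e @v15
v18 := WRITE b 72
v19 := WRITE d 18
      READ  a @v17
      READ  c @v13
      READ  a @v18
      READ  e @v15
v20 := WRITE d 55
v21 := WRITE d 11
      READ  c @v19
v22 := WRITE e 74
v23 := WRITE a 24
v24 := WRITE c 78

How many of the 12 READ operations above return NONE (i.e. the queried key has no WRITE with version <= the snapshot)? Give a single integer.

v1: WRITE e=65  (e history now [(1, 65)])
v2: WRITE e=48  (e history now [(1, 65), (2, 48)])
v3: WRITE b=16  (b history now [(3, 16)])
v4: WRITE d=17  (d history now [(4, 17)])
v5: WRITE e=33  (e history now [(1, 65), (2, 48), (5, 33)])
v6: WRITE d=25  (d history now [(4, 17), (6, 25)])
READ b @v1: history=[(3, 16)] -> no version <= 1 -> NONE
v7: WRITE d=48  (d history now [(4, 17), (6, 25), (7, 48)])
READ a @v4: history=[] -> no version <= 4 -> NONE
v8: WRITE e=0  (e history now [(1, 65), (2, 48), (5, 33), (8, 0)])
v9: WRITE d=52  (d history now [(4, 17), (6, 25), (7, 48), (9, 52)])
READ e @v7: history=[(1, 65), (2, 48), (5, 33), (8, 0)] -> pick v5 -> 33
v10: WRITE b=58  (b history now [(3, 16), (10, 58)])
v11: WRITE b=49  (b history now [(3, 16), (10, 58), (11, 49)])
v12: WRITE d=9  (d history now [(4, 17), (6, 25), (7, 48), (9, 52), (12, 9)])
READ e @v9: history=[(1, 65), (2, 48), (5, 33), (8, 0)] -> pick v8 -> 0
v13: WRITE b=12  (b history now [(3, 16), (10, 58), (11, 49), (13, 12)])
v14: WRITE d=41  (d history now [(4, 17), (6, 25), (7, 48), (9, 52), (12, 9), (14, 41)])
READ e @v14: history=[(1, 65), (2, 48), (5, 33), (8, 0)] -> pick v8 -> 0
v15: WRITE c=67  (c history now [(15, 67)])
READ e @v7: history=[(1, 65), (2, 48), (5, 33), (8, 0)] -> pick v5 -> 33
v16: WRITE a=29  (a history now [(16, 29)])
v17: WRITE e=21  (e history now [(1, 65), (2, 48), (5, 33), (8, 0), (17, 21)])
READ e @v15: history=[(1, 65), (2, 48), (5, 33), (8, 0), (17, 21)] -> pick v8 -> 0
v18: WRITE b=72  (b history now [(3, 16), (10, 58), (11, 49), (13, 12), (18, 72)])
v19: WRITE d=18  (d history now [(4, 17), (6, 25), (7, 48), (9, 52), (12, 9), (14, 41), (19, 18)])
READ a @v17: history=[(16, 29)] -> pick v16 -> 29
READ c @v13: history=[(15, 67)] -> no version <= 13 -> NONE
READ a @v18: history=[(16, 29)] -> pick v16 -> 29
READ e @v15: history=[(1, 65), (2, 48), (5, 33), (8, 0), (17, 21)] -> pick v8 -> 0
v20: WRITE d=55  (d history now [(4, 17), (6, 25), (7, 48), (9, 52), (12, 9), (14, 41), (19, 18), (20, 55)])
v21: WRITE d=11  (d history now [(4, 17), (6, 25), (7, 48), (9, 52), (12, 9), (14, 41), (19, 18), (20, 55), (21, 11)])
READ c @v19: history=[(15, 67)] -> pick v15 -> 67
v22: WRITE e=74  (e history now [(1, 65), (2, 48), (5, 33), (8, 0), (17, 21), (22, 74)])
v23: WRITE a=24  (a history now [(16, 29), (23, 24)])
v24: WRITE c=78  (c history now [(15, 67), (24, 78)])
Read results in order: ['NONE', 'NONE', '33', '0', '0', '33', '0', '29', 'NONE', '29', '0', '67']
NONE count = 3

Answer: 3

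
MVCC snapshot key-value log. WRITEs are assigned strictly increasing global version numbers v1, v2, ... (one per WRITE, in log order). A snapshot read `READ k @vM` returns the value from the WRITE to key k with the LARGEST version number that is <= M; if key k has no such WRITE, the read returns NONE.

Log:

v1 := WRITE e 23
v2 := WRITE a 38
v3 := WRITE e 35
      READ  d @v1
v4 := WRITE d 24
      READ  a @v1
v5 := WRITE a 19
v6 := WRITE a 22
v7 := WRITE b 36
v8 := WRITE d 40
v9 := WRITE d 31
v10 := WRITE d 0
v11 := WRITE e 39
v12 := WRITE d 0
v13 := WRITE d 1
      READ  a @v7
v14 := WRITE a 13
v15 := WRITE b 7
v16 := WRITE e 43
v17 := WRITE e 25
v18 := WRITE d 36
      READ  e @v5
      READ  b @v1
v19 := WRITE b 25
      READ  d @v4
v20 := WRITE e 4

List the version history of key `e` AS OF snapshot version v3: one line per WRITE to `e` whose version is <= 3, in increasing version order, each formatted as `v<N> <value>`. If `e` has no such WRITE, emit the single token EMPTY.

Scan writes for key=e with version <= 3:
  v1 WRITE e 23 -> keep
  v2 WRITE a 38 -> skip
  v3 WRITE e 35 -> keep
  v4 WRITE d 24 -> skip
  v5 WRITE a 19 -> skip
  v6 WRITE a 22 -> skip
  v7 WRITE b 36 -> skip
  v8 WRITE d 40 -> skip
  v9 WRITE d 31 -> skip
  v10 WRITE d 0 -> skip
  v11 WRITE e 39 -> drop (> snap)
  v12 WRITE d 0 -> skip
  v13 WRITE d 1 -> skip
  v14 WRITE a 13 -> skip
  v15 WRITE b 7 -> skip
  v16 WRITE e 43 -> drop (> snap)
  v17 WRITE e 25 -> drop (> snap)
  v18 WRITE d 36 -> skip
  v19 WRITE b 25 -> skip
  v20 WRITE e 4 -> drop (> snap)
Collected: [(1, 23), (3, 35)]

Answer: v1 23
v3 35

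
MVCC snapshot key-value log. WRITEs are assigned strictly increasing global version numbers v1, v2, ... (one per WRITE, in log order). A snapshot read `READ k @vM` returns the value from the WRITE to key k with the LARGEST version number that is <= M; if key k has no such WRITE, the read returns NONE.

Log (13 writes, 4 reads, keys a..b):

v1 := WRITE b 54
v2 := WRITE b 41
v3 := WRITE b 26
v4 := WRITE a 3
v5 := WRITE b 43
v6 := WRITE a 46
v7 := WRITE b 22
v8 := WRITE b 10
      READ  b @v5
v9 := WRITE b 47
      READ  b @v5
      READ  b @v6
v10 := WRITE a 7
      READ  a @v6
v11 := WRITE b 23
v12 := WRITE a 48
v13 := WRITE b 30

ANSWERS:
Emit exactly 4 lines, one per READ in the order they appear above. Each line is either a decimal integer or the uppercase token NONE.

Answer: 43
43
43
46

Derivation:
v1: WRITE b=54  (b history now [(1, 54)])
v2: WRITE b=41  (b history now [(1, 54), (2, 41)])
v3: WRITE b=26  (b history now [(1, 54), (2, 41), (3, 26)])
v4: WRITE a=3  (a history now [(4, 3)])
v5: WRITE b=43  (b history now [(1, 54), (2, 41), (3, 26), (5, 43)])
v6: WRITE a=46  (a history now [(4, 3), (6, 46)])
v7: WRITE b=22  (b history now [(1, 54), (2, 41), (3, 26), (5, 43), (7, 22)])
v8: WRITE b=10  (b history now [(1, 54), (2, 41), (3, 26), (5, 43), (7, 22), (8, 10)])
READ b @v5: history=[(1, 54), (2, 41), (3, 26), (5, 43), (7, 22), (8, 10)] -> pick v5 -> 43
v9: WRITE b=47  (b history now [(1, 54), (2, 41), (3, 26), (5, 43), (7, 22), (8, 10), (9, 47)])
READ b @v5: history=[(1, 54), (2, 41), (3, 26), (5, 43), (7, 22), (8, 10), (9, 47)] -> pick v5 -> 43
READ b @v6: history=[(1, 54), (2, 41), (3, 26), (5, 43), (7, 22), (8, 10), (9, 47)] -> pick v5 -> 43
v10: WRITE a=7  (a history now [(4, 3), (6, 46), (10, 7)])
READ a @v6: history=[(4, 3), (6, 46), (10, 7)] -> pick v6 -> 46
v11: WRITE b=23  (b history now [(1, 54), (2, 41), (3, 26), (5, 43), (7, 22), (8, 10), (9, 47), (11, 23)])
v12: WRITE a=48  (a history now [(4, 3), (6, 46), (10, 7), (12, 48)])
v13: WRITE b=30  (b history now [(1, 54), (2, 41), (3, 26), (5, 43), (7, 22), (8, 10), (9, 47), (11, 23), (13, 30)])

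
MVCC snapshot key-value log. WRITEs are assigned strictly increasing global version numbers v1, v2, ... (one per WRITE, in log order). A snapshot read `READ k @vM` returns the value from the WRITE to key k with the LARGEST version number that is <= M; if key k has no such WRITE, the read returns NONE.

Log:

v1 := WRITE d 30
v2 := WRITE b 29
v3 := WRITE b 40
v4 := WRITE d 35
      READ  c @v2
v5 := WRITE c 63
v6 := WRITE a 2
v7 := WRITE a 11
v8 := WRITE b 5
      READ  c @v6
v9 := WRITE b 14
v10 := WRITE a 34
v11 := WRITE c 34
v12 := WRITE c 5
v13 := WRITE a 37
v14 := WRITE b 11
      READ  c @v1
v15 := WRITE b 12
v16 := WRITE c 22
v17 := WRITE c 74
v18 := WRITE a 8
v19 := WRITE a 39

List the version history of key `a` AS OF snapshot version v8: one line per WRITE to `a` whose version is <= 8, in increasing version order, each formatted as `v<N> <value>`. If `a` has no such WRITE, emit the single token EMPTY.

Answer: v6 2
v7 11

Derivation:
Scan writes for key=a with version <= 8:
  v1 WRITE d 30 -> skip
  v2 WRITE b 29 -> skip
  v3 WRITE b 40 -> skip
  v4 WRITE d 35 -> skip
  v5 WRITE c 63 -> skip
  v6 WRITE a 2 -> keep
  v7 WRITE a 11 -> keep
  v8 WRITE b 5 -> skip
  v9 WRITE b 14 -> skip
  v10 WRITE a 34 -> drop (> snap)
  v11 WRITE c 34 -> skip
  v12 WRITE c 5 -> skip
  v13 WRITE a 37 -> drop (> snap)
  v14 WRITE b 11 -> skip
  v15 WRITE b 12 -> skip
  v16 WRITE c 22 -> skip
  v17 WRITE c 74 -> skip
  v18 WRITE a 8 -> drop (> snap)
  v19 WRITE a 39 -> drop (> snap)
Collected: [(6, 2), (7, 11)]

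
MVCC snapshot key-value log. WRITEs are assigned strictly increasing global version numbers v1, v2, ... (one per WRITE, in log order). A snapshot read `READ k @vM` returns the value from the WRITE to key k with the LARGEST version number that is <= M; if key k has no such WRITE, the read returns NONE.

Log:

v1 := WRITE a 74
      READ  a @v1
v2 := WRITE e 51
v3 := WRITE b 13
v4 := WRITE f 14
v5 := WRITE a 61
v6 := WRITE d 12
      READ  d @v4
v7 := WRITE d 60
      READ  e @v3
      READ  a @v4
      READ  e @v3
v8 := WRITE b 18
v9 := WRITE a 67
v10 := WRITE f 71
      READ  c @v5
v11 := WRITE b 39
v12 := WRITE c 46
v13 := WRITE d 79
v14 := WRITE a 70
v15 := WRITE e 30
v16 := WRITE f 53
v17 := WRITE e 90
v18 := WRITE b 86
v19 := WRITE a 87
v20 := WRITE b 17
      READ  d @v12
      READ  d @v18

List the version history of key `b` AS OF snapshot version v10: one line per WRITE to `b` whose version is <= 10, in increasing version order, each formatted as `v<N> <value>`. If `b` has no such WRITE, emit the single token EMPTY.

Answer: v3 13
v8 18

Derivation:
Scan writes for key=b with version <= 10:
  v1 WRITE a 74 -> skip
  v2 WRITE e 51 -> skip
  v3 WRITE b 13 -> keep
  v4 WRITE f 14 -> skip
  v5 WRITE a 61 -> skip
  v6 WRITE d 12 -> skip
  v7 WRITE d 60 -> skip
  v8 WRITE b 18 -> keep
  v9 WRITE a 67 -> skip
  v10 WRITE f 71 -> skip
  v11 WRITE b 39 -> drop (> snap)
  v12 WRITE c 46 -> skip
  v13 WRITE d 79 -> skip
  v14 WRITE a 70 -> skip
  v15 WRITE e 30 -> skip
  v16 WRITE f 53 -> skip
  v17 WRITE e 90 -> skip
  v18 WRITE b 86 -> drop (> snap)
  v19 WRITE a 87 -> skip
  v20 WRITE b 17 -> drop (> snap)
Collected: [(3, 13), (8, 18)]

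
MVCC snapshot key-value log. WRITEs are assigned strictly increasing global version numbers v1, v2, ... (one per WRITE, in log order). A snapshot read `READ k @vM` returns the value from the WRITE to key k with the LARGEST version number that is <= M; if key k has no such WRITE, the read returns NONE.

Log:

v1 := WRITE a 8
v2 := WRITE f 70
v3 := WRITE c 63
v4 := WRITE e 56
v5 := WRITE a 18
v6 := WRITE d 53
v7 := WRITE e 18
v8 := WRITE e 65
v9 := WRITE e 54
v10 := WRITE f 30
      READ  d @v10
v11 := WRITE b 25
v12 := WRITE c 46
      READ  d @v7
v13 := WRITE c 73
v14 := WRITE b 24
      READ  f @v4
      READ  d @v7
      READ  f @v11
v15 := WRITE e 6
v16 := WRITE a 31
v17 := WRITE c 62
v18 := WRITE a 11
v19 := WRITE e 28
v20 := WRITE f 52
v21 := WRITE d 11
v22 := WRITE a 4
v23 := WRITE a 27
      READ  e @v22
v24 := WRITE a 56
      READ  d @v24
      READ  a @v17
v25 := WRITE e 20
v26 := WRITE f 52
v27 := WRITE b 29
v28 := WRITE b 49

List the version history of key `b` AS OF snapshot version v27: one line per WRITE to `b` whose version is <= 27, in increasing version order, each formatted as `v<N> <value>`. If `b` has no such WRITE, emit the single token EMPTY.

Scan writes for key=b with version <= 27:
  v1 WRITE a 8 -> skip
  v2 WRITE f 70 -> skip
  v3 WRITE c 63 -> skip
  v4 WRITE e 56 -> skip
  v5 WRITE a 18 -> skip
  v6 WRITE d 53 -> skip
  v7 WRITE e 18 -> skip
  v8 WRITE e 65 -> skip
  v9 WRITE e 54 -> skip
  v10 WRITE f 30 -> skip
  v11 WRITE b 25 -> keep
  v12 WRITE c 46 -> skip
  v13 WRITE c 73 -> skip
  v14 WRITE b 24 -> keep
  v15 WRITE e 6 -> skip
  v16 WRITE a 31 -> skip
  v17 WRITE c 62 -> skip
  v18 WRITE a 11 -> skip
  v19 WRITE e 28 -> skip
  v20 WRITE f 52 -> skip
  v21 WRITE d 11 -> skip
  v22 WRITE a 4 -> skip
  v23 WRITE a 27 -> skip
  v24 WRITE a 56 -> skip
  v25 WRITE e 20 -> skip
  v26 WRITE f 52 -> skip
  v27 WRITE b 29 -> keep
  v28 WRITE b 49 -> drop (> snap)
Collected: [(11, 25), (14, 24), (27, 29)]

Answer: v11 25
v14 24
v27 29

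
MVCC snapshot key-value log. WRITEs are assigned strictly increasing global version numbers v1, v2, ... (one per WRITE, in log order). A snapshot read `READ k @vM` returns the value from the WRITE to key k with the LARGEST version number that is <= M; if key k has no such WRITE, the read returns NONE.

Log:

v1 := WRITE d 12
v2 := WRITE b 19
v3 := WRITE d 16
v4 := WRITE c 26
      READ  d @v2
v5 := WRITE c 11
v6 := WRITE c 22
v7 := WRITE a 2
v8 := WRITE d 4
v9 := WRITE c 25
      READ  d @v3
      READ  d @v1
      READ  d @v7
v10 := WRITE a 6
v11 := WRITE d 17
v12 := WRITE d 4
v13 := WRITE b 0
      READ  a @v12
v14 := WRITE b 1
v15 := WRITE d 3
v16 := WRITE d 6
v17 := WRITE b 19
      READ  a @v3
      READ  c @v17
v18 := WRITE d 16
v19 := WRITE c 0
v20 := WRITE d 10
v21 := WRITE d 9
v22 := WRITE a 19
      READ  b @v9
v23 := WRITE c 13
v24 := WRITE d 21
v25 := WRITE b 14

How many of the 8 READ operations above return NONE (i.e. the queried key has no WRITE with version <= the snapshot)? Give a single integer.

Answer: 1

Derivation:
v1: WRITE d=12  (d history now [(1, 12)])
v2: WRITE b=19  (b history now [(2, 19)])
v3: WRITE d=16  (d history now [(1, 12), (3, 16)])
v4: WRITE c=26  (c history now [(4, 26)])
READ d @v2: history=[(1, 12), (3, 16)] -> pick v1 -> 12
v5: WRITE c=11  (c history now [(4, 26), (5, 11)])
v6: WRITE c=22  (c history now [(4, 26), (5, 11), (6, 22)])
v7: WRITE a=2  (a history now [(7, 2)])
v8: WRITE d=4  (d history now [(1, 12), (3, 16), (8, 4)])
v9: WRITE c=25  (c history now [(4, 26), (5, 11), (6, 22), (9, 25)])
READ d @v3: history=[(1, 12), (3, 16), (8, 4)] -> pick v3 -> 16
READ d @v1: history=[(1, 12), (3, 16), (8, 4)] -> pick v1 -> 12
READ d @v7: history=[(1, 12), (3, 16), (8, 4)] -> pick v3 -> 16
v10: WRITE a=6  (a history now [(7, 2), (10, 6)])
v11: WRITE d=17  (d history now [(1, 12), (3, 16), (8, 4), (11, 17)])
v12: WRITE d=4  (d history now [(1, 12), (3, 16), (8, 4), (11, 17), (12, 4)])
v13: WRITE b=0  (b history now [(2, 19), (13, 0)])
READ a @v12: history=[(7, 2), (10, 6)] -> pick v10 -> 6
v14: WRITE b=1  (b history now [(2, 19), (13, 0), (14, 1)])
v15: WRITE d=3  (d history now [(1, 12), (3, 16), (8, 4), (11, 17), (12, 4), (15, 3)])
v16: WRITE d=6  (d history now [(1, 12), (3, 16), (8, 4), (11, 17), (12, 4), (15, 3), (16, 6)])
v17: WRITE b=19  (b history now [(2, 19), (13, 0), (14, 1), (17, 19)])
READ a @v3: history=[(7, 2), (10, 6)] -> no version <= 3 -> NONE
READ c @v17: history=[(4, 26), (5, 11), (6, 22), (9, 25)] -> pick v9 -> 25
v18: WRITE d=16  (d history now [(1, 12), (3, 16), (8, 4), (11, 17), (12, 4), (15, 3), (16, 6), (18, 16)])
v19: WRITE c=0  (c history now [(4, 26), (5, 11), (6, 22), (9, 25), (19, 0)])
v20: WRITE d=10  (d history now [(1, 12), (3, 16), (8, 4), (11, 17), (12, 4), (15, 3), (16, 6), (18, 16), (20, 10)])
v21: WRITE d=9  (d history now [(1, 12), (3, 16), (8, 4), (11, 17), (12, 4), (15, 3), (16, 6), (18, 16), (20, 10), (21, 9)])
v22: WRITE a=19  (a history now [(7, 2), (10, 6), (22, 19)])
READ b @v9: history=[(2, 19), (13, 0), (14, 1), (17, 19)] -> pick v2 -> 19
v23: WRITE c=13  (c history now [(4, 26), (5, 11), (6, 22), (9, 25), (19, 0), (23, 13)])
v24: WRITE d=21  (d history now [(1, 12), (3, 16), (8, 4), (11, 17), (12, 4), (15, 3), (16, 6), (18, 16), (20, 10), (21, 9), (24, 21)])
v25: WRITE b=14  (b history now [(2, 19), (13, 0), (14, 1), (17, 19), (25, 14)])
Read results in order: ['12', '16', '12', '16', '6', 'NONE', '25', '19']
NONE count = 1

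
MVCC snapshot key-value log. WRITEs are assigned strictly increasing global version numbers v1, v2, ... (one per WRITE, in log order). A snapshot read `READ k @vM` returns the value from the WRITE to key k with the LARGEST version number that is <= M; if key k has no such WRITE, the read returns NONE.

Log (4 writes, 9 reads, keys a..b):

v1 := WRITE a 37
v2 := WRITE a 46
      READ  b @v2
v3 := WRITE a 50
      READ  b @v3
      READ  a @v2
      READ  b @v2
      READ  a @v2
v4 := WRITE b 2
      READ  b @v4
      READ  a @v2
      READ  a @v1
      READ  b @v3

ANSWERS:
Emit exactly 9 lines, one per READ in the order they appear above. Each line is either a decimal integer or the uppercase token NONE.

v1: WRITE a=37  (a history now [(1, 37)])
v2: WRITE a=46  (a history now [(1, 37), (2, 46)])
READ b @v2: history=[] -> no version <= 2 -> NONE
v3: WRITE a=50  (a history now [(1, 37), (2, 46), (3, 50)])
READ b @v3: history=[] -> no version <= 3 -> NONE
READ a @v2: history=[(1, 37), (2, 46), (3, 50)] -> pick v2 -> 46
READ b @v2: history=[] -> no version <= 2 -> NONE
READ a @v2: history=[(1, 37), (2, 46), (3, 50)] -> pick v2 -> 46
v4: WRITE b=2  (b history now [(4, 2)])
READ b @v4: history=[(4, 2)] -> pick v4 -> 2
READ a @v2: history=[(1, 37), (2, 46), (3, 50)] -> pick v2 -> 46
READ a @v1: history=[(1, 37), (2, 46), (3, 50)] -> pick v1 -> 37
READ b @v3: history=[(4, 2)] -> no version <= 3 -> NONE

Answer: NONE
NONE
46
NONE
46
2
46
37
NONE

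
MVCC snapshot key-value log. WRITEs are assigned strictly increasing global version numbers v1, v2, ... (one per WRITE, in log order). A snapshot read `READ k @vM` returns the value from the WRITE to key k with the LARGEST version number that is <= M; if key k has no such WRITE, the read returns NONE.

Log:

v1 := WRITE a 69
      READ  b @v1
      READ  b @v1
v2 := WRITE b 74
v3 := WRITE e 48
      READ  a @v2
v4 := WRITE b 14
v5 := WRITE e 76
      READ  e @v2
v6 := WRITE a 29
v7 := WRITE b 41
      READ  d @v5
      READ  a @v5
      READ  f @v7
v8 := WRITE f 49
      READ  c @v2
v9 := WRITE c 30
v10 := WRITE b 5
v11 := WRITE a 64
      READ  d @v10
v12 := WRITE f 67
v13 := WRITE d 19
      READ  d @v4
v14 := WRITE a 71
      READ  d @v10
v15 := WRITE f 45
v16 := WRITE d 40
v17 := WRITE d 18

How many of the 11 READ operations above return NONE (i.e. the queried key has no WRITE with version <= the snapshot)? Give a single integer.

v1: WRITE a=69  (a history now [(1, 69)])
READ b @v1: history=[] -> no version <= 1 -> NONE
READ b @v1: history=[] -> no version <= 1 -> NONE
v2: WRITE b=74  (b history now [(2, 74)])
v3: WRITE e=48  (e history now [(3, 48)])
READ a @v2: history=[(1, 69)] -> pick v1 -> 69
v4: WRITE b=14  (b history now [(2, 74), (4, 14)])
v5: WRITE e=76  (e history now [(3, 48), (5, 76)])
READ e @v2: history=[(3, 48), (5, 76)] -> no version <= 2 -> NONE
v6: WRITE a=29  (a history now [(1, 69), (6, 29)])
v7: WRITE b=41  (b history now [(2, 74), (4, 14), (7, 41)])
READ d @v5: history=[] -> no version <= 5 -> NONE
READ a @v5: history=[(1, 69), (6, 29)] -> pick v1 -> 69
READ f @v7: history=[] -> no version <= 7 -> NONE
v8: WRITE f=49  (f history now [(8, 49)])
READ c @v2: history=[] -> no version <= 2 -> NONE
v9: WRITE c=30  (c history now [(9, 30)])
v10: WRITE b=5  (b history now [(2, 74), (4, 14), (7, 41), (10, 5)])
v11: WRITE a=64  (a history now [(1, 69), (6, 29), (11, 64)])
READ d @v10: history=[] -> no version <= 10 -> NONE
v12: WRITE f=67  (f history now [(8, 49), (12, 67)])
v13: WRITE d=19  (d history now [(13, 19)])
READ d @v4: history=[(13, 19)] -> no version <= 4 -> NONE
v14: WRITE a=71  (a history now [(1, 69), (6, 29), (11, 64), (14, 71)])
READ d @v10: history=[(13, 19)] -> no version <= 10 -> NONE
v15: WRITE f=45  (f history now [(8, 49), (12, 67), (15, 45)])
v16: WRITE d=40  (d history now [(13, 19), (16, 40)])
v17: WRITE d=18  (d history now [(13, 19), (16, 40), (17, 18)])
Read results in order: ['NONE', 'NONE', '69', 'NONE', 'NONE', '69', 'NONE', 'NONE', 'NONE', 'NONE', 'NONE']
NONE count = 9

Answer: 9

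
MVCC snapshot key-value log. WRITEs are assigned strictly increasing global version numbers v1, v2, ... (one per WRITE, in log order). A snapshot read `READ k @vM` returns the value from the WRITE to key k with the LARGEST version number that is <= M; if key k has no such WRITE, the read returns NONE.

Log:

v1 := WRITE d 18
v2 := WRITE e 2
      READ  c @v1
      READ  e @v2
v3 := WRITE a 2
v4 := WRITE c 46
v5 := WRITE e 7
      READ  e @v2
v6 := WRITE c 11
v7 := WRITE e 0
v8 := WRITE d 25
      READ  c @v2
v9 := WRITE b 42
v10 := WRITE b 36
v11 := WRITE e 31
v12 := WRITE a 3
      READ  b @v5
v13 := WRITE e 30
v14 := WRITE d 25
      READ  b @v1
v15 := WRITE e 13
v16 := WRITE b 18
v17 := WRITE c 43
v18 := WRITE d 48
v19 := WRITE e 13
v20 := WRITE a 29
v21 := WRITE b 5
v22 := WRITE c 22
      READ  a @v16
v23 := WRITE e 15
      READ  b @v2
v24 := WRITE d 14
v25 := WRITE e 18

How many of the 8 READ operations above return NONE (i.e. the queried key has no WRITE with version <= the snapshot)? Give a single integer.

v1: WRITE d=18  (d history now [(1, 18)])
v2: WRITE e=2  (e history now [(2, 2)])
READ c @v1: history=[] -> no version <= 1 -> NONE
READ e @v2: history=[(2, 2)] -> pick v2 -> 2
v3: WRITE a=2  (a history now [(3, 2)])
v4: WRITE c=46  (c history now [(4, 46)])
v5: WRITE e=7  (e history now [(2, 2), (5, 7)])
READ e @v2: history=[(2, 2), (5, 7)] -> pick v2 -> 2
v6: WRITE c=11  (c history now [(4, 46), (6, 11)])
v7: WRITE e=0  (e history now [(2, 2), (5, 7), (7, 0)])
v8: WRITE d=25  (d history now [(1, 18), (8, 25)])
READ c @v2: history=[(4, 46), (6, 11)] -> no version <= 2 -> NONE
v9: WRITE b=42  (b history now [(9, 42)])
v10: WRITE b=36  (b history now [(9, 42), (10, 36)])
v11: WRITE e=31  (e history now [(2, 2), (5, 7), (7, 0), (11, 31)])
v12: WRITE a=3  (a history now [(3, 2), (12, 3)])
READ b @v5: history=[(9, 42), (10, 36)] -> no version <= 5 -> NONE
v13: WRITE e=30  (e history now [(2, 2), (5, 7), (7, 0), (11, 31), (13, 30)])
v14: WRITE d=25  (d history now [(1, 18), (8, 25), (14, 25)])
READ b @v1: history=[(9, 42), (10, 36)] -> no version <= 1 -> NONE
v15: WRITE e=13  (e history now [(2, 2), (5, 7), (7, 0), (11, 31), (13, 30), (15, 13)])
v16: WRITE b=18  (b history now [(9, 42), (10, 36), (16, 18)])
v17: WRITE c=43  (c history now [(4, 46), (6, 11), (17, 43)])
v18: WRITE d=48  (d history now [(1, 18), (8, 25), (14, 25), (18, 48)])
v19: WRITE e=13  (e history now [(2, 2), (5, 7), (7, 0), (11, 31), (13, 30), (15, 13), (19, 13)])
v20: WRITE a=29  (a history now [(3, 2), (12, 3), (20, 29)])
v21: WRITE b=5  (b history now [(9, 42), (10, 36), (16, 18), (21, 5)])
v22: WRITE c=22  (c history now [(4, 46), (6, 11), (17, 43), (22, 22)])
READ a @v16: history=[(3, 2), (12, 3), (20, 29)] -> pick v12 -> 3
v23: WRITE e=15  (e history now [(2, 2), (5, 7), (7, 0), (11, 31), (13, 30), (15, 13), (19, 13), (23, 15)])
READ b @v2: history=[(9, 42), (10, 36), (16, 18), (21, 5)] -> no version <= 2 -> NONE
v24: WRITE d=14  (d history now [(1, 18), (8, 25), (14, 25), (18, 48), (24, 14)])
v25: WRITE e=18  (e history now [(2, 2), (5, 7), (7, 0), (11, 31), (13, 30), (15, 13), (19, 13), (23, 15), (25, 18)])
Read results in order: ['NONE', '2', '2', 'NONE', 'NONE', 'NONE', '3', 'NONE']
NONE count = 5

Answer: 5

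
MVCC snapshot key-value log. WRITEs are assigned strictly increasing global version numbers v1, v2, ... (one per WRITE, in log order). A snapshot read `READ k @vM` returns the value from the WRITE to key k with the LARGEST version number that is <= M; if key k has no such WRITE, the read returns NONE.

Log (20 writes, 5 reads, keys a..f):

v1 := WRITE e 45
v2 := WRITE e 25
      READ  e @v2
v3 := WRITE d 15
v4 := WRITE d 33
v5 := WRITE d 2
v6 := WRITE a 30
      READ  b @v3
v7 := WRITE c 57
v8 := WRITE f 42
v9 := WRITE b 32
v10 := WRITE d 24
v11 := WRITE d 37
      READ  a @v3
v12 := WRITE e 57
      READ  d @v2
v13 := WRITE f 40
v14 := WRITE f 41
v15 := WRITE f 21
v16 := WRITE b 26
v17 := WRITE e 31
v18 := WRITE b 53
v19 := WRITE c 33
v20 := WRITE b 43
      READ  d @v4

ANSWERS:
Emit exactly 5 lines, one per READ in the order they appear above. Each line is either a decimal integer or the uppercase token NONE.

Answer: 25
NONE
NONE
NONE
33

Derivation:
v1: WRITE e=45  (e history now [(1, 45)])
v2: WRITE e=25  (e history now [(1, 45), (2, 25)])
READ e @v2: history=[(1, 45), (2, 25)] -> pick v2 -> 25
v3: WRITE d=15  (d history now [(3, 15)])
v4: WRITE d=33  (d history now [(3, 15), (4, 33)])
v5: WRITE d=2  (d history now [(3, 15), (4, 33), (5, 2)])
v6: WRITE a=30  (a history now [(6, 30)])
READ b @v3: history=[] -> no version <= 3 -> NONE
v7: WRITE c=57  (c history now [(7, 57)])
v8: WRITE f=42  (f history now [(8, 42)])
v9: WRITE b=32  (b history now [(9, 32)])
v10: WRITE d=24  (d history now [(3, 15), (4, 33), (5, 2), (10, 24)])
v11: WRITE d=37  (d history now [(3, 15), (4, 33), (5, 2), (10, 24), (11, 37)])
READ a @v3: history=[(6, 30)] -> no version <= 3 -> NONE
v12: WRITE e=57  (e history now [(1, 45), (2, 25), (12, 57)])
READ d @v2: history=[(3, 15), (4, 33), (5, 2), (10, 24), (11, 37)] -> no version <= 2 -> NONE
v13: WRITE f=40  (f history now [(8, 42), (13, 40)])
v14: WRITE f=41  (f history now [(8, 42), (13, 40), (14, 41)])
v15: WRITE f=21  (f history now [(8, 42), (13, 40), (14, 41), (15, 21)])
v16: WRITE b=26  (b history now [(9, 32), (16, 26)])
v17: WRITE e=31  (e history now [(1, 45), (2, 25), (12, 57), (17, 31)])
v18: WRITE b=53  (b history now [(9, 32), (16, 26), (18, 53)])
v19: WRITE c=33  (c history now [(7, 57), (19, 33)])
v20: WRITE b=43  (b history now [(9, 32), (16, 26), (18, 53), (20, 43)])
READ d @v4: history=[(3, 15), (4, 33), (5, 2), (10, 24), (11, 37)] -> pick v4 -> 33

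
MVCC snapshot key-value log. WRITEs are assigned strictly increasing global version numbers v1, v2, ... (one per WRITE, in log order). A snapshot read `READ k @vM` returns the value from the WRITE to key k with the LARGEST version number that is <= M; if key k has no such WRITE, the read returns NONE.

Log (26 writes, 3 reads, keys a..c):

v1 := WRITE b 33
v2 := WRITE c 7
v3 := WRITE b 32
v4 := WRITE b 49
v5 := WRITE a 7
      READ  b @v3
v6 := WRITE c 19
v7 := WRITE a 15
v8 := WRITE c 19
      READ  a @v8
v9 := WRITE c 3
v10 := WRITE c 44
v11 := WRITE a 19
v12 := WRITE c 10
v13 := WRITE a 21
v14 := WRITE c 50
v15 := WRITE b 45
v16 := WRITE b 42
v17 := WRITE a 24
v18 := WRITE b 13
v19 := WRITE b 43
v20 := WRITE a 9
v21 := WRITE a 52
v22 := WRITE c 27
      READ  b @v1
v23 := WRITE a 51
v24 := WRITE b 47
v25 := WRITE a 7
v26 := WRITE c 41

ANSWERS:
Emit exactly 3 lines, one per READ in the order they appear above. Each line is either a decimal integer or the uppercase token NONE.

Answer: 32
15
33

Derivation:
v1: WRITE b=33  (b history now [(1, 33)])
v2: WRITE c=7  (c history now [(2, 7)])
v3: WRITE b=32  (b history now [(1, 33), (3, 32)])
v4: WRITE b=49  (b history now [(1, 33), (3, 32), (4, 49)])
v5: WRITE a=7  (a history now [(5, 7)])
READ b @v3: history=[(1, 33), (3, 32), (4, 49)] -> pick v3 -> 32
v6: WRITE c=19  (c history now [(2, 7), (6, 19)])
v7: WRITE a=15  (a history now [(5, 7), (7, 15)])
v8: WRITE c=19  (c history now [(2, 7), (6, 19), (8, 19)])
READ a @v8: history=[(5, 7), (7, 15)] -> pick v7 -> 15
v9: WRITE c=3  (c history now [(2, 7), (6, 19), (8, 19), (9, 3)])
v10: WRITE c=44  (c history now [(2, 7), (6, 19), (8, 19), (9, 3), (10, 44)])
v11: WRITE a=19  (a history now [(5, 7), (7, 15), (11, 19)])
v12: WRITE c=10  (c history now [(2, 7), (6, 19), (8, 19), (9, 3), (10, 44), (12, 10)])
v13: WRITE a=21  (a history now [(5, 7), (7, 15), (11, 19), (13, 21)])
v14: WRITE c=50  (c history now [(2, 7), (6, 19), (8, 19), (9, 3), (10, 44), (12, 10), (14, 50)])
v15: WRITE b=45  (b history now [(1, 33), (3, 32), (4, 49), (15, 45)])
v16: WRITE b=42  (b history now [(1, 33), (3, 32), (4, 49), (15, 45), (16, 42)])
v17: WRITE a=24  (a history now [(5, 7), (7, 15), (11, 19), (13, 21), (17, 24)])
v18: WRITE b=13  (b history now [(1, 33), (3, 32), (4, 49), (15, 45), (16, 42), (18, 13)])
v19: WRITE b=43  (b history now [(1, 33), (3, 32), (4, 49), (15, 45), (16, 42), (18, 13), (19, 43)])
v20: WRITE a=9  (a history now [(5, 7), (7, 15), (11, 19), (13, 21), (17, 24), (20, 9)])
v21: WRITE a=52  (a history now [(5, 7), (7, 15), (11, 19), (13, 21), (17, 24), (20, 9), (21, 52)])
v22: WRITE c=27  (c history now [(2, 7), (6, 19), (8, 19), (9, 3), (10, 44), (12, 10), (14, 50), (22, 27)])
READ b @v1: history=[(1, 33), (3, 32), (4, 49), (15, 45), (16, 42), (18, 13), (19, 43)] -> pick v1 -> 33
v23: WRITE a=51  (a history now [(5, 7), (7, 15), (11, 19), (13, 21), (17, 24), (20, 9), (21, 52), (23, 51)])
v24: WRITE b=47  (b history now [(1, 33), (3, 32), (4, 49), (15, 45), (16, 42), (18, 13), (19, 43), (24, 47)])
v25: WRITE a=7  (a history now [(5, 7), (7, 15), (11, 19), (13, 21), (17, 24), (20, 9), (21, 52), (23, 51), (25, 7)])
v26: WRITE c=41  (c history now [(2, 7), (6, 19), (8, 19), (9, 3), (10, 44), (12, 10), (14, 50), (22, 27), (26, 41)])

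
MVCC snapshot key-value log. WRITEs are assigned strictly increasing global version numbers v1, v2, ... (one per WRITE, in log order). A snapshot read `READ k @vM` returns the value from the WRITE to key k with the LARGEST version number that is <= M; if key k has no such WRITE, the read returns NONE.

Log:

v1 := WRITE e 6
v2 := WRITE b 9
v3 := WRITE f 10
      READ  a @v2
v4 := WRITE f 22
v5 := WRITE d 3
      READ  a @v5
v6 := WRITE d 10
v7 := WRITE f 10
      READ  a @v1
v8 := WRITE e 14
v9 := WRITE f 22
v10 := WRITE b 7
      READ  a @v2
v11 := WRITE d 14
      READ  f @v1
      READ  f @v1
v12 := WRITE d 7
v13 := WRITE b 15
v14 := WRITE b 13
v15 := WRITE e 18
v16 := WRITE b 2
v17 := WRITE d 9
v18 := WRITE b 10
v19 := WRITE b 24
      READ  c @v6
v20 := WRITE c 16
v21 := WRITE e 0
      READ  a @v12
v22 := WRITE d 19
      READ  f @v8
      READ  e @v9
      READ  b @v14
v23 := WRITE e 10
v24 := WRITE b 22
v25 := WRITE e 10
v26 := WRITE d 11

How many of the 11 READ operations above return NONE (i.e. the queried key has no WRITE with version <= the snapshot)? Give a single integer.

v1: WRITE e=6  (e history now [(1, 6)])
v2: WRITE b=9  (b history now [(2, 9)])
v3: WRITE f=10  (f history now [(3, 10)])
READ a @v2: history=[] -> no version <= 2 -> NONE
v4: WRITE f=22  (f history now [(3, 10), (4, 22)])
v5: WRITE d=3  (d history now [(5, 3)])
READ a @v5: history=[] -> no version <= 5 -> NONE
v6: WRITE d=10  (d history now [(5, 3), (6, 10)])
v7: WRITE f=10  (f history now [(3, 10), (4, 22), (7, 10)])
READ a @v1: history=[] -> no version <= 1 -> NONE
v8: WRITE e=14  (e history now [(1, 6), (8, 14)])
v9: WRITE f=22  (f history now [(3, 10), (4, 22), (7, 10), (9, 22)])
v10: WRITE b=7  (b history now [(2, 9), (10, 7)])
READ a @v2: history=[] -> no version <= 2 -> NONE
v11: WRITE d=14  (d history now [(5, 3), (6, 10), (11, 14)])
READ f @v1: history=[(3, 10), (4, 22), (7, 10), (9, 22)] -> no version <= 1 -> NONE
READ f @v1: history=[(3, 10), (4, 22), (7, 10), (9, 22)] -> no version <= 1 -> NONE
v12: WRITE d=7  (d history now [(5, 3), (6, 10), (11, 14), (12, 7)])
v13: WRITE b=15  (b history now [(2, 9), (10, 7), (13, 15)])
v14: WRITE b=13  (b history now [(2, 9), (10, 7), (13, 15), (14, 13)])
v15: WRITE e=18  (e history now [(1, 6), (8, 14), (15, 18)])
v16: WRITE b=2  (b history now [(2, 9), (10, 7), (13, 15), (14, 13), (16, 2)])
v17: WRITE d=9  (d history now [(5, 3), (6, 10), (11, 14), (12, 7), (17, 9)])
v18: WRITE b=10  (b history now [(2, 9), (10, 7), (13, 15), (14, 13), (16, 2), (18, 10)])
v19: WRITE b=24  (b history now [(2, 9), (10, 7), (13, 15), (14, 13), (16, 2), (18, 10), (19, 24)])
READ c @v6: history=[] -> no version <= 6 -> NONE
v20: WRITE c=16  (c history now [(20, 16)])
v21: WRITE e=0  (e history now [(1, 6), (8, 14), (15, 18), (21, 0)])
READ a @v12: history=[] -> no version <= 12 -> NONE
v22: WRITE d=19  (d history now [(5, 3), (6, 10), (11, 14), (12, 7), (17, 9), (22, 19)])
READ f @v8: history=[(3, 10), (4, 22), (7, 10), (9, 22)] -> pick v7 -> 10
READ e @v9: history=[(1, 6), (8, 14), (15, 18), (21, 0)] -> pick v8 -> 14
READ b @v14: history=[(2, 9), (10, 7), (13, 15), (14, 13), (16, 2), (18, 10), (19, 24)] -> pick v14 -> 13
v23: WRITE e=10  (e history now [(1, 6), (8, 14), (15, 18), (21, 0), (23, 10)])
v24: WRITE b=22  (b history now [(2, 9), (10, 7), (13, 15), (14, 13), (16, 2), (18, 10), (19, 24), (24, 22)])
v25: WRITE e=10  (e history now [(1, 6), (8, 14), (15, 18), (21, 0), (23, 10), (25, 10)])
v26: WRITE d=11  (d history now [(5, 3), (6, 10), (11, 14), (12, 7), (17, 9), (22, 19), (26, 11)])
Read results in order: ['NONE', 'NONE', 'NONE', 'NONE', 'NONE', 'NONE', 'NONE', 'NONE', '10', '14', '13']
NONE count = 8

Answer: 8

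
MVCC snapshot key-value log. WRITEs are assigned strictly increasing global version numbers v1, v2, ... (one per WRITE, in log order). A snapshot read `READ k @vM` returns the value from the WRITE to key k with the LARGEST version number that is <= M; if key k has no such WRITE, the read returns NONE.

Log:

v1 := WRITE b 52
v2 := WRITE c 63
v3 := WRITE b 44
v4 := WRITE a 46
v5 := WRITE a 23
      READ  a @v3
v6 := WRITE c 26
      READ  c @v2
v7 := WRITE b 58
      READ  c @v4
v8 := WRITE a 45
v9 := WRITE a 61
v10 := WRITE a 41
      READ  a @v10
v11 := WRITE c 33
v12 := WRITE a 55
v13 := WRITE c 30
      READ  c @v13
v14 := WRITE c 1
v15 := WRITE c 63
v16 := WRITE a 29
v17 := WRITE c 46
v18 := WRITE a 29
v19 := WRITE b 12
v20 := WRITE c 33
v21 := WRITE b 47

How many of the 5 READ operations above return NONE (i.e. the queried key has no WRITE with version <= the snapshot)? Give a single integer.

v1: WRITE b=52  (b history now [(1, 52)])
v2: WRITE c=63  (c history now [(2, 63)])
v3: WRITE b=44  (b history now [(1, 52), (3, 44)])
v4: WRITE a=46  (a history now [(4, 46)])
v5: WRITE a=23  (a history now [(4, 46), (5, 23)])
READ a @v3: history=[(4, 46), (5, 23)] -> no version <= 3 -> NONE
v6: WRITE c=26  (c history now [(2, 63), (6, 26)])
READ c @v2: history=[(2, 63), (6, 26)] -> pick v2 -> 63
v7: WRITE b=58  (b history now [(1, 52), (3, 44), (7, 58)])
READ c @v4: history=[(2, 63), (6, 26)] -> pick v2 -> 63
v8: WRITE a=45  (a history now [(4, 46), (5, 23), (8, 45)])
v9: WRITE a=61  (a history now [(4, 46), (5, 23), (8, 45), (9, 61)])
v10: WRITE a=41  (a history now [(4, 46), (5, 23), (8, 45), (9, 61), (10, 41)])
READ a @v10: history=[(4, 46), (5, 23), (8, 45), (9, 61), (10, 41)] -> pick v10 -> 41
v11: WRITE c=33  (c history now [(2, 63), (6, 26), (11, 33)])
v12: WRITE a=55  (a history now [(4, 46), (5, 23), (8, 45), (9, 61), (10, 41), (12, 55)])
v13: WRITE c=30  (c history now [(2, 63), (6, 26), (11, 33), (13, 30)])
READ c @v13: history=[(2, 63), (6, 26), (11, 33), (13, 30)] -> pick v13 -> 30
v14: WRITE c=1  (c history now [(2, 63), (6, 26), (11, 33), (13, 30), (14, 1)])
v15: WRITE c=63  (c history now [(2, 63), (6, 26), (11, 33), (13, 30), (14, 1), (15, 63)])
v16: WRITE a=29  (a history now [(4, 46), (5, 23), (8, 45), (9, 61), (10, 41), (12, 55), (16, 29)])
v17: WRITE c=46  (c history now [(2, 63), (6, 26), (11, 33), (13, 30), (14, 1), (15, 63), (17, 46)])
v18: WRITE a=29  (a history now [(4, 46), (5, 23), (8, 45), (9, 61), (10, 41), (12, 55), (16, 29), (18, 29)])
v19: WRITE b=12  (b history now [(1, 52), (3, 44), (7, 58), (19, 12)])
v20: WRITE c=33  (c history now [(2, 63), (6, 26), (11, 33), (13, 30), (14, 1), (15, 63), (17, 46), (20, 33)])
v21: WRITE b=47  (b history now [(1, 52), (3, 44), (7, 58), (19, 12), (21, 47)])
Read results in order: ['NONE', '63', '63', '41', '30']
NONE count = 1

Answer: 1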